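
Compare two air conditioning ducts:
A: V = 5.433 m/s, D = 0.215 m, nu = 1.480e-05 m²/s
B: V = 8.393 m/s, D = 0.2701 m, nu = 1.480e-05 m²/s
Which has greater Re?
Re(A) = 78925, Re(B) = 153172. Answer: B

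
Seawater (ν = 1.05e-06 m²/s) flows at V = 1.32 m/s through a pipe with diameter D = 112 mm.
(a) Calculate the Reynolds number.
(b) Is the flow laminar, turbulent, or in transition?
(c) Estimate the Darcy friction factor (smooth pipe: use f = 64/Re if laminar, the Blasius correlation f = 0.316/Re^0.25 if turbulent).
(a) Re = V·D/ν = 1.32·0.112/1.05e-06 = 140800
(b) Flow regime: turbulent (Re > 4000)
(c) Friction factor: f = 0.316/Re^0.25 = 0.316/140800^0.25 = 0.01631 (Blasius is strictly valid for Re ≲ 1e5; used here as the smooth-pipe estimate the problem specifies)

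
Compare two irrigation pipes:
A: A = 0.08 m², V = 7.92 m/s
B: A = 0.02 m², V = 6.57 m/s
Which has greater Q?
Q(A) = 633.6 L/s, Q(B) = 131.4 L/s. Answer: A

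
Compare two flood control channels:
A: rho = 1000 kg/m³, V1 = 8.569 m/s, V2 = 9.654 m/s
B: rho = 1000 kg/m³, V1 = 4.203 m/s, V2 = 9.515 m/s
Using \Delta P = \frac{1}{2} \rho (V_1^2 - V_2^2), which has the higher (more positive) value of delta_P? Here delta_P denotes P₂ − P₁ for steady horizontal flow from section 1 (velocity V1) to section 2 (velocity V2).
delta_P(A) = -9.886 kPa, delta_P(B) = -36.44 kPa. Answer: A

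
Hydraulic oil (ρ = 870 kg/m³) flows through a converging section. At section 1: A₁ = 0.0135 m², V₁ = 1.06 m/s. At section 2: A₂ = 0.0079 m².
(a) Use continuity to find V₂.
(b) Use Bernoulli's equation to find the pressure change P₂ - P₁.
(a) Continuity: A₁V₁=A₂V₂ -> V₂=A₁V₁/A₂=0.0135*1.06/0.0079=1.81 m/s
(b) Bernoulli: P₂-P₁=0.5*rho*(V₁^2-V₂^2)/1000=0.5*870*(1.06^2-1.81^2)/1000=-0.9363 kPa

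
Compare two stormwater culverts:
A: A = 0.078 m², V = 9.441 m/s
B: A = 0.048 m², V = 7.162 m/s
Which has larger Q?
Q(A) = 736.4 L/s, Q(B) = 343.8 L/s. Answer: A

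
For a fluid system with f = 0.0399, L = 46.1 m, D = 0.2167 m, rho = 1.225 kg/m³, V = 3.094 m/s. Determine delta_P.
Formula: \Delta P = f \frac{L}{D} \frac{\rho V^2}{2}
delta_P = 0.0399·(46.1/0.2167)·0.5·1.225·3.094²/1000 = 0.04977 kPa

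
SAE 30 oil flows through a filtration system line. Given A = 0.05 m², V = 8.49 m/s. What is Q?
Formula: Q = A V
Q = 0.05·8.49·1000 = 424.5 L/s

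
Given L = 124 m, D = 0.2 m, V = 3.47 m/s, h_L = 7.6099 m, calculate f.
Formula: h_L = f \frac{L}{D} \frac{V^2}{2g}
Substituting knowns: 7.6099 = f·(124/0.2)·3.47²/(2·9.81)
Solving for f: f = 7.6099·2·9.81/((124/0.2)·3.47²) = 0.02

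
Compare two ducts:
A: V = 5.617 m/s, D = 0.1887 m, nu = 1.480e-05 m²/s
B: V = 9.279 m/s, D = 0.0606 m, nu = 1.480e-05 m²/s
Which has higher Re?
Re(A) = 71617, Re(B) = 37994. Answer: A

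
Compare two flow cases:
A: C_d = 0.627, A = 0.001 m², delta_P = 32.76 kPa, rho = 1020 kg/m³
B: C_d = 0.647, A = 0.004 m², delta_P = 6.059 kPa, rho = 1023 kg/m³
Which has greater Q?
Q(A) = 5.025 L/s, Q(B) = 8.907 L/s. Answer: B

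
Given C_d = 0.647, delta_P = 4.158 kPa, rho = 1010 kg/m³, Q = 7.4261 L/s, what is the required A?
Formula: Q = C_d A \sqrt{\frac{2 \Delta P}{\rho}}
Substituting knowns: 7.4261 = 0.647·A·√(2·(4.158·1000)/1010)·1000
Solving for A: A = (7.4261/1000)/(0.647·√(2·(4.158·1000)/1010)) = 0.004 m²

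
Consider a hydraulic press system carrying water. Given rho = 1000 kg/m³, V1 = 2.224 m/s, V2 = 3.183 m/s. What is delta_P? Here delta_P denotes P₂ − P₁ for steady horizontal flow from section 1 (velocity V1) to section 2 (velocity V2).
Formula: \Delta P = \frac{1}{2} \rho (V_1^2 - V_2^2)
delta_P = 0.5·1000·(2.224² − 3.183²)/1000 = -2.593 kPa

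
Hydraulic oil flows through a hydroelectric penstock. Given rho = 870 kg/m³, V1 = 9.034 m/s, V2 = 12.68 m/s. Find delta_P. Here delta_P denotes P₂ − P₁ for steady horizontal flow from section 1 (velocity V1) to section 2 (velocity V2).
Formula: \Delta P = \frac{1}{2} \rho (V_1^2 - V_2^2)
delta_P = 0.5·870·(9.034² − 12.68²)/1000 = -34.44 kPa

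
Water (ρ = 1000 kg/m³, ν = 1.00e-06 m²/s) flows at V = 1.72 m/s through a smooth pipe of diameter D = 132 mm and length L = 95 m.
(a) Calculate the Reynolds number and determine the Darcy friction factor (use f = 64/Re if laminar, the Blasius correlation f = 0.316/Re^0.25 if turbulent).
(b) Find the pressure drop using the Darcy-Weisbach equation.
(a) Re = V·D/ν = 1.72·0.132/1.00e-06 = 227040 → turbulent (Re > 4000); f = 0.316/Re^0.25 = 0.316/227040^0.25 = 0.014476 (Blasius is strictly valid for Re ≲ 1e5; used here as the smooth-pipe estimate the problem specifies)
(b) Darcy-Weisbach: ΔP = f·(L/D)·½ρV²/1000 = 0.014476·(95/0.132)·½·1000·1.72²/1000 = 15.41 kPa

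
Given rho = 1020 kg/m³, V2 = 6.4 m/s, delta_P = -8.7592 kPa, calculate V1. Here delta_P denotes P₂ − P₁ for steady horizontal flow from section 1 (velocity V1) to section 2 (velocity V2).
Formula: \Delta P = \frac{1}{2} \rho (V_1^2 - V_2^2)
Substituting knowns: -8.7592 = 0.5·1020·(V1² − 6.4²)/1000
Solving for V1: V1 = √(6.4² + 2·(-8.7592·1000)/1020) = 4.877 m/s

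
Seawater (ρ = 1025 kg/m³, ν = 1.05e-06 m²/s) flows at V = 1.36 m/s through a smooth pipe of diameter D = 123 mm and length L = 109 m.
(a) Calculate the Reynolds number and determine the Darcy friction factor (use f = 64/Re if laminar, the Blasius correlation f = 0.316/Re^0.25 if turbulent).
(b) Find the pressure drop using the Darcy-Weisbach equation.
(a) Re = V·D/ν = 1.36·0.123/1.05e-06 = 159310 → turbulent (Re > 4000); f = 0.316/Re^0.25 = 0.316/159310^0.25 = 0.015817 (Blasius is strictly valid for Re ≲ 1e5; used here as the smooth-pipe estimate the problem specifies)
(b) Darcy-Weisbach: ΔP = f·(L/D)·½ρV²/1000 = 0.015817·(109/0.123)·½·1025·1.36²/1000 = 13.29 kPa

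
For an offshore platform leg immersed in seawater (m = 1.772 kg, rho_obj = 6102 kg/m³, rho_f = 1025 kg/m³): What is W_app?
Formula: W_{app} = mg\left(1 - \frac{\rho_f}{\rho_{obj}}\right)
W_app = 1.772·9.81·(1 − 1025/6102) = 14.46 N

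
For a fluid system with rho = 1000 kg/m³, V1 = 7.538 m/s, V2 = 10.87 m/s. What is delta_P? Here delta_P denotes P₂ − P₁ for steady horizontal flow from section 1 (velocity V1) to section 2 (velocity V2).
Formula: \Delta P = \frac{1}{2} \rho (V_1^2 - V_2^2)
delta_P = 0.5·1000·(7.538² − 10.87²)/1000 = -30.67 kPa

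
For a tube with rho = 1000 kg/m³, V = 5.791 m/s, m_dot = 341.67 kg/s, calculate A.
Formula: \dot{m} = \rho A V
Substituting knowns: 341.67 = 1000·A·5.791
Solving for A: A = 341.67/(1000·5.791) = 0.059 m²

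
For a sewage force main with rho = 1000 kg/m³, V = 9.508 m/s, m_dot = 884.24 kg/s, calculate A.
Formula: \dot{m} = \rho A V
Substituting knowns: 884.24 = 1000·A·9.508
Solving for A: A = 884.24/(1000·9.508) = 0.093 m²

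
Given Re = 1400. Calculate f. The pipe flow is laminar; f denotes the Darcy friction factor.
Formula: f = \frac{64}{Re}
f = 64/1400 = 0.04571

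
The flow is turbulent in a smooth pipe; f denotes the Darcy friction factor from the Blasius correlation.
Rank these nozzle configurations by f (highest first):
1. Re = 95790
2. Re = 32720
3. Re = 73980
Case 1: f = 0.01796
Case 2: f = 0.0235
Case 3: f = 0.01916
Ranking (highest first): 2, 3, 1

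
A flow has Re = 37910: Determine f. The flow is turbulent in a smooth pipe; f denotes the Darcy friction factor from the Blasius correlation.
Formula: f = \frac{0.316}{Re^{0.25}}
f = 0.316/37910^0.25 = 0.02265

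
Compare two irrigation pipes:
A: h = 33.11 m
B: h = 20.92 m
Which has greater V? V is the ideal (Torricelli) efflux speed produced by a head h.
V(A) = 25.49 m/s, V(B) = 20.26 m/s. Answer: A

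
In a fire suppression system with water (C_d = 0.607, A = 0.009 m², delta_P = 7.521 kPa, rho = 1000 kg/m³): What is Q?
Formula: Q = C_d A \sqrt{\frac{2 \Delta P}{\rho}}
Q = 0.607·0.009·√(2·(7.521·1000)/1000)·1000 = 21.19 L/s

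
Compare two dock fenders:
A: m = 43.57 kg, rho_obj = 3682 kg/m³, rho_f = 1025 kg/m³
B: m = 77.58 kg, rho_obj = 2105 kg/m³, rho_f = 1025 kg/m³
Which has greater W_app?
W_app(A) = 308.4 N, W_app(B) = 390.5 N. Answer: B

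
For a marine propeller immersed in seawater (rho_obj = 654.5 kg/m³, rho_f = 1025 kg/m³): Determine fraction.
Formula: f_{sub} = \frac{\rho_{obj}}{\rho_f}
fraction = 654.5/1025 = 0.6385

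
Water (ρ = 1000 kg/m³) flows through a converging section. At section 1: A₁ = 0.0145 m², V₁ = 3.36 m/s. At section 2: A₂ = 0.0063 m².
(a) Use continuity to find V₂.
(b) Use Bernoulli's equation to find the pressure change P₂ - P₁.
(a) Continuity: A₁V₁=A₂V₂ -> V₂=A₁V₁/A₂=0.0145*3.36/0.0063=7.73 m/s
(b) Bernoulli: P₂-P₁=0.5*rho*(V₁^2-V₂^2)/1000=0.5*1000*(3.36^2-7.73^2)/1000=-24.23 kPa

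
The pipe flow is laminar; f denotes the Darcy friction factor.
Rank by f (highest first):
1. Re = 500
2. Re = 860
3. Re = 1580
Case 1: f = 0.128
Case 2: f = 0.07442
Case 3: f = 0.04051
Ranking (highest first): 1, 2, 3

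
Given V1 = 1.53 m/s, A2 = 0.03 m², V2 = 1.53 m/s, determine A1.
Formula: V_2 = \frac{A_1 V_1}{A_2}
Substituting knowns: 1.53 = A1·1.53/0.03
Solving for A1: A1 = 1.53·0.03/1.53 = 0.03 m²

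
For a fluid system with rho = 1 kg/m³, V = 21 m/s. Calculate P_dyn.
Formula: P_{dyn} = \frac{1}{2} \rho V^2
P_dyn = 0.5·1·21²/1000 = 0.2205 kPa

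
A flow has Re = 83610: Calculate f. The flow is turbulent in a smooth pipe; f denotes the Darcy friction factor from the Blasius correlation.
Formula: f = \frac{0.316}{Re^{0.25}}
f = 0.316/83610^0.25 = 0.01858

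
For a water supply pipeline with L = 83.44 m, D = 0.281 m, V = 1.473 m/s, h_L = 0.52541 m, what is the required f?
Formula: h_L = f \frac{L}{D} \frac{V^2}{2g}
Substituting knowns: 0.52541 = f·(83.44/0.281)·1.473²/(2·9.81)
Solving for f: f = 0.52541·2·9.81/((83.44/0.281)·1.473²) = 0.016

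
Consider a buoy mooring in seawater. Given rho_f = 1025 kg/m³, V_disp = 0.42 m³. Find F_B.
Formula: F_B = \rho_f g V_{disp}
F_B = 1025·9.81·0.42 = 4223 N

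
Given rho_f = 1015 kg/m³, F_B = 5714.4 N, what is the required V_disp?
Formula: F_B = \rho_f g V_{disp}
Substituting knowns: 5714.4 = 1015·9.81·V_disp
Solving for V_disp: V_disp = 5714.4/(1015·9.81) = 0.5739 m³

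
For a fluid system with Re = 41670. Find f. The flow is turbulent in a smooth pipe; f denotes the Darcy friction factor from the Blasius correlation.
Formula: f = \frac{0.316}{Re^{0.25}}
f = 0.316/41670^0.25 = 0.02212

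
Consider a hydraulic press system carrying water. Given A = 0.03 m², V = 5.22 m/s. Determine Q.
Formula: Q = A V
Q = 0.03·5.22·1000 = 156.6 L/s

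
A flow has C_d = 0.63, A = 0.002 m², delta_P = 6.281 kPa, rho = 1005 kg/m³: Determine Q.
Formula: Q = C_d A \sqrt{\frac{2 \Delta P}{\rho}}
Q = 0.63·0.002·√(2·(6.281·1000)/1005)·1000 = 4.455 L/s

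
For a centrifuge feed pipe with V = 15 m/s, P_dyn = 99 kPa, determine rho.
Formula: P_{dyn} = \frac{1}{2} \rho V^2
Substituting knowns: 99 = 0.5·rho·15²/1000
Solving for rho: rho = 2·(99·1000)/15² = 880 kg/m³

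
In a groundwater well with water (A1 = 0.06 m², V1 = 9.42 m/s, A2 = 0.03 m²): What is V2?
Formula: V_2 = \frac{A_1 V_1}{A_2}
V2 = 0.06·9.42/0.03 = 18.84 m/s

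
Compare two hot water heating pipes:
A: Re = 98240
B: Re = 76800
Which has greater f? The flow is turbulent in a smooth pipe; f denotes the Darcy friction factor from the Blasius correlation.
f(A) = 0.01785, f(B) = 0.01898. Answer: B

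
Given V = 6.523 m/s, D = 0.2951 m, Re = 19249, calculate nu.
Formula: Re = \frac{V D}{\nu}
Substituting knowns: 19249 = 6.523·0.2951/nu
Solving for nu: nu = 6.523·0.2951/19249 = 0.0001 m²/s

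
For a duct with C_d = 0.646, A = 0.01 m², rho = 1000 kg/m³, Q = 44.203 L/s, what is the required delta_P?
Formula: Q = C_d A \sqrt{\frac{2 \Delta P}{\rho}}
Substituting knowns: 44.203 = 0.646·0.01·√(2·(delta_P·1000)/1000)·1000
Solving for delta_P: delta_P = ((44.203/1000)/(0.646·0.01))²·1000/2/1000 = 23.41 kPa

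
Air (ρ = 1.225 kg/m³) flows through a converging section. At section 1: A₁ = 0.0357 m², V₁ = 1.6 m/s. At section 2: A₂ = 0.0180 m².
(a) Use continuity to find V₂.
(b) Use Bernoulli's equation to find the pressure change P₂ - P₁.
(a) Continuity: A₁V₁=A₂V₂ -> V₂=A₁V₁/A₂=0.0357*1.6/0.0180=3.17 m/s
(b) Bernoulli: P₂-P₁=0.5*rho*(V₁^2-V₂^2)/1000=0.5*1.225*(1.6^2-3.17^2)/1000=-0.004587 kPa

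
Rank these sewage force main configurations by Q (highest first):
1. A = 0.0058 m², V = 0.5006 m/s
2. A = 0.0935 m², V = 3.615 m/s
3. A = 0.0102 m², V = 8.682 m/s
Case 1: Q = 2.903 L/s
Case 2: Q = 338 L/s
Case 3: Q = 88.56 L/s
Ranking (highest first): 2, 3, 1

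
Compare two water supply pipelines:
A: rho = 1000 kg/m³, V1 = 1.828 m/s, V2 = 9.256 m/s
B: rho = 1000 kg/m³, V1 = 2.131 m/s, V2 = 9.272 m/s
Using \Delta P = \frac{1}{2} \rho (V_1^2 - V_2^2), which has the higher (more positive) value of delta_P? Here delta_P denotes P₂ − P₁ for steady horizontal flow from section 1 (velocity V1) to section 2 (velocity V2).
delta_P(A) = -41.17 kPa, delta_P(B) = -40.71 kPa. Answer: B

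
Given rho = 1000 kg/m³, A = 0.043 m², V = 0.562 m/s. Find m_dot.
Formula: \dot{m} = \rho A V
m_dot = 1000·0.043·0.562 = 24.17 kg/s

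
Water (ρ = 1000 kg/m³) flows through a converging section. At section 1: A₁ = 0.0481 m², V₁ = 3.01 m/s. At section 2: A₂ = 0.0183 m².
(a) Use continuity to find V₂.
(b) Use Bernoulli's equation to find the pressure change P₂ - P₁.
(a) Continuity: A₁V₁=A₂V₂ -> V₂=A₁V₁/A₂=0.0481*3.01/0.0183=7.91 m/s
(b) Bernoulli: P₂-P₁=0.5*rho*(V₁^2-V₂^2)/1000=0.5*1000*(3.01^2-7.91^2)/1000=-26.75 kPa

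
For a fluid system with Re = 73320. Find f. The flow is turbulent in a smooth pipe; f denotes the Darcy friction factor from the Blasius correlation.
Formula: f = \frac{0.316}{Re^{0.25}}
f = 0.316/73320^0.25 = 0.0192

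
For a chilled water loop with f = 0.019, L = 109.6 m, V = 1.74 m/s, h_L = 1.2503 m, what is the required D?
Formula: h_L = f \frac{L}{D} \frac{V^2}{2g}
Substituting knowns: 1.2503 = 0.019·(109.6/D)·1.74²/(2·9.81)
Solving for D: D = 0.019·109.6·1.74²/(2·9.81·1.2503) = 0.257 m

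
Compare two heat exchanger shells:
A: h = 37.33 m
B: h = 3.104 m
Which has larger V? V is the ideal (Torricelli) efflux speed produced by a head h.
V(A) = 27.06 m/s, V(B) = 7.804 m/s. Answer: A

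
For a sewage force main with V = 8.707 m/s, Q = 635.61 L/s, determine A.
Formula: Q = A V
Substituting knowns: 635.61 = A·8.707·1000
Solving for A: A = (635.61/1000)/8.707 = 0.073 m²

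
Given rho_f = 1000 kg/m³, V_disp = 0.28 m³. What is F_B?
Formula: F_B = \rho_f g V_{disp}
F_B = 1000·9.81·0.28 = 2747 N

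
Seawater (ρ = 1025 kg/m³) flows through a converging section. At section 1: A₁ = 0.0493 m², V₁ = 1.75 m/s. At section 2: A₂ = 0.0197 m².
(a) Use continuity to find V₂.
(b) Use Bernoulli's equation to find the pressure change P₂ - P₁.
(a) Continuity: A₁V₁=A₂V₂ -> V₂=A₁V₁/A₂=0.0493*1.75/0.0197=4.38 m/s
(b) Bernoulli: P₂-P₁=0.5*rho*(V₁^2-V₂^2)/1000=0.5*1025*(1.75^2-4.38^2)/1000=-8.262 kPa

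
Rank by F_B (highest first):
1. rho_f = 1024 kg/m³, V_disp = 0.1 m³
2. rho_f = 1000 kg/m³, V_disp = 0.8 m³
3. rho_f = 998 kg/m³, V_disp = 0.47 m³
Case 1: F_B = 1005 N
Case 2: F_B = 7848 N
Case 3: F_B = 4601 N
Ranking (highest first): 2, 3, 1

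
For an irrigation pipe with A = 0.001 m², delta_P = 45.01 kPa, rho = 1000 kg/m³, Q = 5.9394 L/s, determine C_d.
Formula: Q = C_d A \sqrt{\frac{2 \Delta P}{\rho}}
Substituting knowns: 5.9394 = C_d·0.001·√(2·(45.01·1000)/1000)·1000
Solving for C_d: C_d = (5.9394/1000)/(0.001·√(2·(45.01·1000)/1000)) = 0.626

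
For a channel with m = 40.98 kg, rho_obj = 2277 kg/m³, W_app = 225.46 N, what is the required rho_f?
Formula: W_{app} = mg\left(1 - \frac{\rho_f}{\rho_{obj}}\right)
Substituting knowns: 225.46 = 40.98·9.81·(1 − rho_f/2277)
Solving for rho_f: rho_f = 2277·(1 − 225.46/(40.98·9.81)) = 1000 kg/m³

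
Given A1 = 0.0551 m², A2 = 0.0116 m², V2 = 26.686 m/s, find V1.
Formula: V_2 = \frac{A_1 V_1}{A_2}
Substituting knowns: 26.686 = 0.0551·V1/0.0116
Solving for V1: V1 = 26.686·0.0116/0.0551 = 5.618 m/s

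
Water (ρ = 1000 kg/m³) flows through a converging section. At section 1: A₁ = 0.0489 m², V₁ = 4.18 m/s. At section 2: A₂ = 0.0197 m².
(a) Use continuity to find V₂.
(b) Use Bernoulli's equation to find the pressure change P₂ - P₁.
(a) Continuity: A₁V₁=A₂V₂ -> V₂=A₁V₁/A₂=0.0489*4.18/0.0197=10.38 m/s
(b) Bernoulli: P₂-P₁=0.5*rho*(V₁^2-V₂^2)/1000=0.5*1000*(4.18^2-10.38^2)/1000=-45.14 kPa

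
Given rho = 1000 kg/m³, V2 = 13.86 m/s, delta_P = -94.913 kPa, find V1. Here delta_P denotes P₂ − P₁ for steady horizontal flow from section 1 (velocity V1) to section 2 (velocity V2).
Formula: \Delta P = \frac{1}{2} \rho (V_1^2 - V_2^2)
Substituting knowns: -94.913 = 0.5·1000·(V1² − 13.86²)/1000
Solving for V1: V1 = √(13.86² + 2·(-94.913·1000)/1000) = 1.508 m/s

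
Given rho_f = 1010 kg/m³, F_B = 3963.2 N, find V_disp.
Formula: F_B = \rho_f g V_{disp}
Substituting knowns: 3963.2 = 1010·9.81·V_disp
Solving for V_disp: V_disp = 3963.2/(1010·9.81) = 0.4 m³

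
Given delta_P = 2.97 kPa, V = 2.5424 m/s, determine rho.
Formula: V = \sqrt{\frac{2 \Delta P}{\rho}}
Substituting knowns: 2.5424 = √(2·(2.97·1000)/rho)
Solving for rho: rho = 2·(2.97·1000)/2.5424² = 919 kg/m³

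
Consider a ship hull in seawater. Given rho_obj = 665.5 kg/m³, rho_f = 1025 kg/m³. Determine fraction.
Formula: f_{sub} = \frac{\rho_{obj}}{\rho_f}
fraction = 665.5/1025 = 0.6493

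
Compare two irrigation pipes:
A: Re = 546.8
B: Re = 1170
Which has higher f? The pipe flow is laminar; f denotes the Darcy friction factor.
f(A) = 0.117, f(B) = 0.0547. Answer: A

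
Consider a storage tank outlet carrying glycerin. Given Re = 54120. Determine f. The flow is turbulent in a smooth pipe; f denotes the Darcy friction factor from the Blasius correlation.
Formula: f = \frac{0.316}{Re^{0.25}}
f = 0.316/54120^0.25 = 0.02072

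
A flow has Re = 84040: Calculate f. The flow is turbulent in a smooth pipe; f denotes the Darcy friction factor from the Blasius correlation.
Formula: f = \frac{0.316}{Re^{0.25}}
f = 0.316/84040^0.25 = 0.01856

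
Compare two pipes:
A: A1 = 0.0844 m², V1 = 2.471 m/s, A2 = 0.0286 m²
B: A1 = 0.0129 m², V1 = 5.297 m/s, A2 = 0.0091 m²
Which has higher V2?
V2(A) = 7.292 m/s, V2(B) = 7.509 m/s. Answer: B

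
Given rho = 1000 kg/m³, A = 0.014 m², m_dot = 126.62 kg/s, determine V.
Formula: \dot{m} = \rho A V
Substituting knowns: 126.62 = 1000·0.014·V
Solving for V: V = 126.62/(1000·0.014) = 9.044 m/s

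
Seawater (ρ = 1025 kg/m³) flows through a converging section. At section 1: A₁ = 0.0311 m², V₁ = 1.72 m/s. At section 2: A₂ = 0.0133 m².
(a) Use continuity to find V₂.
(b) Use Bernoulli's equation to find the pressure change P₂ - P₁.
(a) Continuity: A₁V₁=A₂V₂ -> V₂=A₁V₁/A₂=0.0311*1.72/0.0133=4.02 m/s
(b) Bernoulli: P₂-P₁=0.5*rho*(V₁^2-V₂^2)/1000=0.5*1025*(1.72^2-4.02^2)/1000=-6.766 kPa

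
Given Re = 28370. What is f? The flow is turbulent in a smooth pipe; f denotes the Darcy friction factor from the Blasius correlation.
Formula: f = \frac{0.316}{Re^{0.25}}
f = 0.316/28370^0.25 = 0.02435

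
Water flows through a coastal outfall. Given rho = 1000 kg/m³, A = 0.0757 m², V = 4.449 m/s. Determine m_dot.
Formula: \dot{m} = \rho A V
m_dot = 1000·0.0757·4.449 = 336.8 kg/s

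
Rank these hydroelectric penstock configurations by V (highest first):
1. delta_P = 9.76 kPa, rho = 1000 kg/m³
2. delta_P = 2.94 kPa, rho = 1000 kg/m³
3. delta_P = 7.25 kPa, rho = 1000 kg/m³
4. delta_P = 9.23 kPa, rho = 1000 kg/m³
Case 1: V = 4.418 m/s
Case 2: V = 2.425 m/s
Case 3: V = 3.808 m/s
Case 4: V = 4.297 m/s
Ranking (highest first): 1, 4, 3, 2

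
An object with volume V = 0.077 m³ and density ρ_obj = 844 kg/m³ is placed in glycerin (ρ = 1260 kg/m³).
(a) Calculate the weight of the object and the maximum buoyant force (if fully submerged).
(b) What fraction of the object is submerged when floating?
(a) W=rho_obj*g*V=844*9.81*0.077=637.5 N; F_B(max)=rho*g*V=1260*9.81*0.077=951.8 N
(b) Floating fraction=rho_obj/rho=844/1260=0.670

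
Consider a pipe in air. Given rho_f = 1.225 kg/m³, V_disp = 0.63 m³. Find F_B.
Formula: F_B = \rho_f g V_{disp}
F_B = 1.225·9.81·0.63 = 7.571 N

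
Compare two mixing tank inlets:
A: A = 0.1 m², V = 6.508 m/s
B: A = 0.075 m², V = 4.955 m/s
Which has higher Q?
Q(A) = 650.8 L/s, Q(B) = 371.6 L/s. Answer: A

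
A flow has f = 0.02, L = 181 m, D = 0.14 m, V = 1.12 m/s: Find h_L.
Formula: h_L = f \frac{L}{D} \frac{V^2}{2g}
h_L = 0.02·(181/0.14)·1.12²/(2·9.81) = 1.653 m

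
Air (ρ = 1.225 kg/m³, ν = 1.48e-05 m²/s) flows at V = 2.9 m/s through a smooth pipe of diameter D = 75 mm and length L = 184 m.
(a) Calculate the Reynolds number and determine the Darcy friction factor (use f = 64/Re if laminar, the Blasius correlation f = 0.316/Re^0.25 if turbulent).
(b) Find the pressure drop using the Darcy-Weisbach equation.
(a) Re = V·D/ν = 2.9·0.075/1.48e-05 = 14696 → turbulent (Re > 4000); f = 0.316/Re^0.25 = 0.316/14696^0.25 = 0.0287
(b) Darcy-Weisbach: ΔP = f·(L/D)·½ρV²/1000 = 0.0287·(184/0.075)·½·1.225·2.9²/1000 = 0.3627 kPa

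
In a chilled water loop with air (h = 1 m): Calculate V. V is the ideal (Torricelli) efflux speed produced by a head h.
Formula: V = \sqrt{2 g h}
V = √(2·9.81·1) = 4.429 m/s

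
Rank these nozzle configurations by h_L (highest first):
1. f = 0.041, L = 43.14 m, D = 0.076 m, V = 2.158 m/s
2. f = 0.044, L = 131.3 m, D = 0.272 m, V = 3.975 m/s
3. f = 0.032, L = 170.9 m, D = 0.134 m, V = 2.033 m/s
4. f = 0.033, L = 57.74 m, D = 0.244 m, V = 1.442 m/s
Case 1: h_L = 5.524 m
Case 2: h_L = 17.11 m
Case 3: h_L = 8.597 m
Case 4: h_L = 0.8276 m
Ranking (highest first): 2, 3, 1, 4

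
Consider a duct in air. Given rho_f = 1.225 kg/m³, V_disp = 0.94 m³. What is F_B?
Formula: F_B = \rho_f g V_{disp}
F_B = 1.225·9.81·0.94 = 11.3 N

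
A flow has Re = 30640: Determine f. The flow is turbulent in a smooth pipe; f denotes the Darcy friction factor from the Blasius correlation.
Formula: f = \frac{0.316}{Re^{0.25}}
f = 0.316/30640^0.25 = 0.02388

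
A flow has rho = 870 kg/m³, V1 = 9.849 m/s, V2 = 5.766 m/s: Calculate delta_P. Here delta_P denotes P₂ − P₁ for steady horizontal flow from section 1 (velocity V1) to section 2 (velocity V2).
Formula: \Delta P = \frac{1}{2} \rho (V_1^2 - V_2^2)
delta_P = 0.5·870·(9.849² − 5.766²)/1000 = 27.73 kPa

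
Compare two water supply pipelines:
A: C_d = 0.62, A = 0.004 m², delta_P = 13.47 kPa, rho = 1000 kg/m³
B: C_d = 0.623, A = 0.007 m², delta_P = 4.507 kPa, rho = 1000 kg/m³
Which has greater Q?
Q(A) = 12.87 L/s, Q(B) = 13.09 L/s. Answer: B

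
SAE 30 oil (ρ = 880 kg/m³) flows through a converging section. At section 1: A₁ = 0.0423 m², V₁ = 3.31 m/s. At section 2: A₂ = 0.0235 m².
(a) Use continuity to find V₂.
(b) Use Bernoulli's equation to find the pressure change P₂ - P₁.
(a) Continuity: A₁V₁=A₂V₂ -> V₂=A₁V₁/A₂=0.0423*3.31/0.0235=5.96 m/s
(b) Bernoulli: P₂-P₁=0.5*rho*(V₁^2-V₂^2)/1000=0.5*880*(3.31^2-5.96^2)/1000=-10.81 kPa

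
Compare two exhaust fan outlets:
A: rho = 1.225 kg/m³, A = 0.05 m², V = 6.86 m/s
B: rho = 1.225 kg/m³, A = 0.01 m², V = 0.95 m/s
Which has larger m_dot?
m_dot(A) = 0.4202 kg/s, m_dot(B) = 0.01164 kg/s. Answer: A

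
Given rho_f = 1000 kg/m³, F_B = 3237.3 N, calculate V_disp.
Formula: F_B = \rho_f g V_{disp}
Substituting knowns: 3237.3 = 1000·9.81·V_disp
Solving for V_disp: V_disp = 3237.3/(1000·9.81) = 0.33 m³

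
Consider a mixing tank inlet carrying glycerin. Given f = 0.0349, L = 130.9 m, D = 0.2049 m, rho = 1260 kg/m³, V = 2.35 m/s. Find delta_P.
Formula: \Delta P = f \frac{L}{D} \frac{\rho V^2}{2}
delta_P = 0.0349·(130.9/0.2049)·0.5·1260·2.35²/1000 = 77.57 kPa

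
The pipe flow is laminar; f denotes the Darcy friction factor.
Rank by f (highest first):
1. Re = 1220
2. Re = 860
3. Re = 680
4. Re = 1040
Case 1: f = 0.05246
Case 2: f = 0.07442
Case 3: f = 0.09412
Case 4: f = 0.06154
Ranking (highest first): 3, 2, 4, 1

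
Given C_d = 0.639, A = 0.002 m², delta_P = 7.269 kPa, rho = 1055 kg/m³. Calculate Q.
Formula: Q = C_d A \sqrt{\frac{2 \Delta P}{\rho}}
Q = 0.639·0.002·√(2·(7.269·1000)/1055)·1000 = 4.744 L/s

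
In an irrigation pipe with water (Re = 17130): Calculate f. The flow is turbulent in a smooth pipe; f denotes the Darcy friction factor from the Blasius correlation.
Formula: f = \frac{0.316}{Re^{0.25}}
f = 0.316/17130^0.25 = 0.02762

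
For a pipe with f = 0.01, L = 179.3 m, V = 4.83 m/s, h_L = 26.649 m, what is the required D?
Formula: h_L = f \frac{L}{D} \frac{V^2}{2g}
Substituting knowns: 26.649 = 0.01·(179.3/D)·4.83²/(2·9.81)
Solving for D: D = 0.01·179.3·4.83²/(2·9.81·26.649) = 0.08 m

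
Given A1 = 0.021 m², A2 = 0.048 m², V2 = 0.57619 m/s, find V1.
Formula: V_2 = \frac{A_1 V_1}{A_2}
Substituting knowns: 0.57619 = 0.021·V1/0.048
Solving for V1: V1 = 0.57619·0.048/0.021 = 1.317 m/s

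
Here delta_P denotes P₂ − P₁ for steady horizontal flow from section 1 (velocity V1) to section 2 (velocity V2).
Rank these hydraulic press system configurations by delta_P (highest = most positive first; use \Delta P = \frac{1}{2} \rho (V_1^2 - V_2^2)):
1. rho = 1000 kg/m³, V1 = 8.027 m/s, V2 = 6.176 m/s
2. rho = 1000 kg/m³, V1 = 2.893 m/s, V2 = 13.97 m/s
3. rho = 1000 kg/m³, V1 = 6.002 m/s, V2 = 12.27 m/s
Case 1: delta_P = 13.14 kPa
Case 2: delta_P = -93.4 kPa
Case 3: delta_P = -57.26 kPa
Ranking (highest first): 1, 3, 2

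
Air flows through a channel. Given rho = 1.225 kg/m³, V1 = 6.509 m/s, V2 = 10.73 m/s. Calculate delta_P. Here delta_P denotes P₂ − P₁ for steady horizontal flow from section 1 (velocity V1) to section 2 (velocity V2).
Formula: \Delta P = \frac{1}{2} \rho (V_1^2 - V_2^2)
delta_P = 0.5·1.225·(6.509² − 10.73²)/1000 = -0.04457 kPa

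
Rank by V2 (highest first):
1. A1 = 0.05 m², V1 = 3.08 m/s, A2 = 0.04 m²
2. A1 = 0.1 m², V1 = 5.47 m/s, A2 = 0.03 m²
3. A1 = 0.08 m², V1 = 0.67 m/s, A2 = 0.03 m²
Case 1: V2 = 3.85 m/s
Case 2: V2 = 18.23 m/s
Case 3: V2 = 1.787 m/s
Ranking (highest first): 2, 1, 3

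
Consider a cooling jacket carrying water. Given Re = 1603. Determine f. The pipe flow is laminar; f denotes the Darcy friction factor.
Formula: f = \frac{64}{Re}
f = 64/1603 = 0.03993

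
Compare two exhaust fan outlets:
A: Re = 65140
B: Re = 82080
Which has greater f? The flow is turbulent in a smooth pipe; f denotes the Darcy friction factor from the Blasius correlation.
f(A) = 0.01978, f(B) = 0.01867. Answer: A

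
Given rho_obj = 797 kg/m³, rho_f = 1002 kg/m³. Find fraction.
Formula: f_{sub} = \frac{\rho_{obj}}{\rho_f}
fraction = 797/1002 = 0.7954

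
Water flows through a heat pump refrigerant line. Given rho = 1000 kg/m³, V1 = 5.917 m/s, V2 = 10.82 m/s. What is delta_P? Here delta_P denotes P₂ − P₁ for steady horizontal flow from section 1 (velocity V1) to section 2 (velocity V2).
Formula: \Delta P = \frac{1}{2} \rho (V_1^2 - V_2^2)
delta_P = 0.5·1000·(5.917² − 10.82²)/1000 = -41.03 kPa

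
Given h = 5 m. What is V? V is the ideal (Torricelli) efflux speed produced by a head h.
Formula: V = \sqrt{2 g h}
V = √(2·9.81·5) = 9.905 m/s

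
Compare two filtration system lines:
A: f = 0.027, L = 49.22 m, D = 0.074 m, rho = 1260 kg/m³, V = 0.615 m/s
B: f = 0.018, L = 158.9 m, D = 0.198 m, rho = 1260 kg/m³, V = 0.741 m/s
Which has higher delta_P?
delta_P(A) = 4.279 kPa, delta_P(B) = 4.997 kPa. Answer: B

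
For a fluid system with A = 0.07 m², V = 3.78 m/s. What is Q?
Formula: Q = A V
Q = 0.07·3.78·1000 = 264.6 L/s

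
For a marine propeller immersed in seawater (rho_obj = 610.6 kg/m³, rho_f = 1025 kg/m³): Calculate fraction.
Formula: f_{sub} = \frac{\rho_{obj}}{\rho_f}
fraction = 610.6/1025 = 0.5957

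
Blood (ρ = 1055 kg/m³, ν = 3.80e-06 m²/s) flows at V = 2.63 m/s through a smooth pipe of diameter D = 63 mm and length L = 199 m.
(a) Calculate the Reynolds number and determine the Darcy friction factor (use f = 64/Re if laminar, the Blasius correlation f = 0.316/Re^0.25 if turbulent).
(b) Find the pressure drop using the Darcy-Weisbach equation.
(a) Re = V·D/ν = 2.63·0.063/3.80e-06 = 43603 → turbulent (Re > 4000); f = 0.316/Re^0.25 = 0.316/43603^0.25 = 0.021868
(b) Darcy-Weisbach: ΔP = f·(L/D)·½ρV²/1000 = 0.021868·(199/0.063)·½·1055·2.63²/1000 = 252 kPa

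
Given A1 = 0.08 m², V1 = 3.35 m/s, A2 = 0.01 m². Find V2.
Formula: V_2 = \frac{A_1 V_1}{A_2}
V2 = 0.08·3.35/0.01 = 26.8 m/s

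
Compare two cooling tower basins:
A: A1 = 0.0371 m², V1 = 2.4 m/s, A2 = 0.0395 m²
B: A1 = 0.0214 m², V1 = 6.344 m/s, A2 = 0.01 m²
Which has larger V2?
V2(A) = 2.254 m/s, V2(B) = 13.58 m/s. Answer: B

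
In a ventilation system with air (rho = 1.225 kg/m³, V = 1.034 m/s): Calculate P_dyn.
Formula: P_{dyn} = \frac{1}{2} \rho V^2
P_dyn = 0.5·1.225·1.034²/1000 = 0.0006549 kPa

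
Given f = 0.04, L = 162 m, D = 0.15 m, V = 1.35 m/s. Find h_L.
Formula: h_L = f \frac{L}{D} \frac{V^2}{2g}
h_L = 0.04·(162/0.15)·1.35²/(2·9.81) = 4.013 m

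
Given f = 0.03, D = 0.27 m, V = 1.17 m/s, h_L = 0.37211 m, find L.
Formula: h_L = f \frac{L}{D} \frac{V^2}{2g}
Substituting knowns: 0.37211 = 0.03·(L/0.27)·1.17²/(2·9.81)
Solving for L: L = 0.37211·2·9.81·0.27/(0.03·1.17²) = 48 m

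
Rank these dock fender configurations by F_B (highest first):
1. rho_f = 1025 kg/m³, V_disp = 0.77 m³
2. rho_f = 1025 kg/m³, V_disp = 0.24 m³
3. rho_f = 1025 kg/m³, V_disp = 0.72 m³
Case 1: F_B = 7743 N
Case 2: F_B = 2413 N
Case 3: F_B = 7240 N
Ranking (highest first): 1, 3, 2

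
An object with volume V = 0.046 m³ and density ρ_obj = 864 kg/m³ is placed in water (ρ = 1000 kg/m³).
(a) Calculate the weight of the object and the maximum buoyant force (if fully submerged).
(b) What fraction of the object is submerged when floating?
(a) W=rho_obj*g*V=864*9.81*0.046=389.9 N; F_B(max)=rho*g*V=1000*9.81*0.046=451.3 N
(b) Floating fraction=rho_obj/rho=864/1000=0.864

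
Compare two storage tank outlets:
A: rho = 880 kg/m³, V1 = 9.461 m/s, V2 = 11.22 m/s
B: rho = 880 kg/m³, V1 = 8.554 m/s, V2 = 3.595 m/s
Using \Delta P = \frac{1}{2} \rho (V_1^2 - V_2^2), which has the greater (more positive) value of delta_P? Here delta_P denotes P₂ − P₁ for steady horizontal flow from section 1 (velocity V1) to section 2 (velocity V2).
delta_P(A) = -16.01 kPa, delta_P(B) = 26.51 kPa. Answer: B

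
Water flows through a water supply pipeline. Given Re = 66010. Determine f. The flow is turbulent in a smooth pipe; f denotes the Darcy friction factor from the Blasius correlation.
Formula: f = \frac{0.316}{Re^{0.25}}
f = 0.316/66010^0.25 = 0.01971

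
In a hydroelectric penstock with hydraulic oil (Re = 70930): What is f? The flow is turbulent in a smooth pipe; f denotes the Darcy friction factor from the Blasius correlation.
Formula: f = \frac{0.316}{Re^{0.25}}
f = 0.316/70930^0.25 = 0.01936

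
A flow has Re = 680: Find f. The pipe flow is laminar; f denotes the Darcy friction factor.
Formula: f = \frac{64}{Re}
f = 64/680 = 0.09412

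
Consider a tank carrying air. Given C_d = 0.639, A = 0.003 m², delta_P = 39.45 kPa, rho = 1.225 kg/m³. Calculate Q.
Formula: Q = C_d A \sqrt{\frac{2 \Delta P}{\rho}}
Q = 0.639·0.003·√(2·(39.45·1000)/1.225)·1000 = 486.5 L/s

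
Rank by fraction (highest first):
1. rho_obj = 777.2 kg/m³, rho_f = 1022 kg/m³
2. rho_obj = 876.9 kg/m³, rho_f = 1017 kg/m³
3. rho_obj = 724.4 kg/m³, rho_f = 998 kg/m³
Case 1: fraction = 0.7605
Case 2: fraction = 0.8622
Case 3: fraction = 0.7259
Ranking (highest first): 2, 1, 3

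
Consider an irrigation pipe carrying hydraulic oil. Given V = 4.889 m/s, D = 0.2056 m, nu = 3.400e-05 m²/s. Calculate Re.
Formula: Re = \frac{V D}{\nu}
Re = 4.889·0.2056/3.400e-05 = 29564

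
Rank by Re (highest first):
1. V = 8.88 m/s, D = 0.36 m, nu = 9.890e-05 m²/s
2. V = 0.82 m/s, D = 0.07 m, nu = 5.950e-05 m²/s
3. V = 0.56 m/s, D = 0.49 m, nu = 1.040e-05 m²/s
Case 1: Re = 32324
Case 2: Re = 964.7
Case 3: Re = 26385
Ranking (highest first): 1, 3, 2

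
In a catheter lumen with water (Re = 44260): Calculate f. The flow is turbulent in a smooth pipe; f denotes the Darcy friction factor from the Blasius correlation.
Formula: f = \frac{0.316}{Re^{0.25}}
f = 0.316/44260^0.25 = 0.02179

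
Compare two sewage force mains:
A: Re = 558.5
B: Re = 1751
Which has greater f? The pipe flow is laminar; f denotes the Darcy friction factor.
f(A) = 0.1146, f(B) = 0.03655. Answer: A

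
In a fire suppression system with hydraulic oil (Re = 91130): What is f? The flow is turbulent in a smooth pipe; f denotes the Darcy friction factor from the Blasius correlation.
Formula: f = \frac{0.316}{Re^{0.25}}
f = 0.316/91130^0.25 = 0.01819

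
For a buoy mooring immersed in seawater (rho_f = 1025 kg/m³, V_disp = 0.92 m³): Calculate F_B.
Formula: F_B = \rho_f g V_{disp}
F_B = 1025·9.81·0.92 = 9251 N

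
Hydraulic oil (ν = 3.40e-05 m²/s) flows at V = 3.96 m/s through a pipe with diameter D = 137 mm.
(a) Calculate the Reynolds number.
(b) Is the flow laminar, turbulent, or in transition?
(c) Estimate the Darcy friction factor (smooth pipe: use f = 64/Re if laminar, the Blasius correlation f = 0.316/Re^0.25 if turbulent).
(a) Re = V·D/ν = 3.96·0.137/3.40e-05 = 15956
(b) Flow regime: turbulent (Re > 4000)
(c) Friction factor: f = 0.316/Re^0.25 = 0.316/15956^0.25 = 0.02812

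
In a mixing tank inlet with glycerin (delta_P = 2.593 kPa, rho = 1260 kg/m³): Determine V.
Formula: V = \sqrt{\frac{2 \Delta P}{\rho}}
V = √(2·(2.593·1000)/1260) = 2.029 m/s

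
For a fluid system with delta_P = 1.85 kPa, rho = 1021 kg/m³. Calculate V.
Formula: V = \sqrt{\frac{2 \Delta P}{\rho}}
V = √(2·(1.85·1000)/1021) = 1.904 m/s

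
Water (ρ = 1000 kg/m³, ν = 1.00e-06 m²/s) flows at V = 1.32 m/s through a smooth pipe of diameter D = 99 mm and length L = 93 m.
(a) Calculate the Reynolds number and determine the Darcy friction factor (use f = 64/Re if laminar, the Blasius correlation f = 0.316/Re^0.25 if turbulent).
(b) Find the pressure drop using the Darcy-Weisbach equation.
(a) Re = V·D/ν = 1.32·0.099/1.00e-06 = 130680 → turbulent (Re > 4000); f = 0.316/Re^0.25 = 0.316/130680^0.25 = 0.01662 (Blasius is strictly valid for Re ≲ 1e5; used here as the smooth-pipe estimate the problem specifies)
(b) Darcy-Weisbach: ΔP = f·(L/D)·½ρV²/1000 = 0.01662·(93/0.099)·½·1000·1.32²/1000 = 13.6 kPa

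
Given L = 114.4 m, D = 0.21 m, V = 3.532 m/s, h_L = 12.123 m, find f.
Formula: h_L = f \frac{L}{D} \frac{V^2}{2g}
Substituting knowns: 12.123 = f·(114.4/0.21)·3.532²/(2·9.81)
Solving for f: f = 12.123·2·9.81/((114.4/0.21)·3.532²) = 0.035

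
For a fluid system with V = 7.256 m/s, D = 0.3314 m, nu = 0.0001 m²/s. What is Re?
Formula: Re = \frac{V D}{\nu}
Re = 7.256·0.3314/0.0001 = 24046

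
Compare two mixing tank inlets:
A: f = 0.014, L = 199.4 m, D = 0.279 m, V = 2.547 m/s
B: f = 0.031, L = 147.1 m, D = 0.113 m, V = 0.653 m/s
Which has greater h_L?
h_L(A) = 3.308 m, h_L(B) = 0.877 m. Answer: A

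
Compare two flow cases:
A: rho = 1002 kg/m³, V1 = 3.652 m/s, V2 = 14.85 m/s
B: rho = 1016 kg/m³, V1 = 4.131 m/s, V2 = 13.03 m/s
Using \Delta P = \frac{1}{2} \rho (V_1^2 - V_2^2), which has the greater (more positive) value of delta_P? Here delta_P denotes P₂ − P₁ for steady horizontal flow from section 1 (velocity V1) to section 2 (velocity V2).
delta_P(A) = -103.8 kPa, delta_P(B) = -77.58 kPa. Answer: B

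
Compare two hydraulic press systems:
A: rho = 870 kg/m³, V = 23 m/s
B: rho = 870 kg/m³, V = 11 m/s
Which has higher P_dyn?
P_dyn(A) = 230.1 kPa, P_dyn(B) = 52.63 kPa. Answer: A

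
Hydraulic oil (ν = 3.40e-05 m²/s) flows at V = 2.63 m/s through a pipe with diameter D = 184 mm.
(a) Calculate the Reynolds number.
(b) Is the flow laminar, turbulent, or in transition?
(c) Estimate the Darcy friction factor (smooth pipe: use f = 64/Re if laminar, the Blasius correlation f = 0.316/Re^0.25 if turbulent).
(a) Re = V·D/ν = 2.63·0.184/3.40e-05 = 14233
(b) Flow regime: turbulent (Re > 4000)
(c) Friction factor: f = 0.316/Re^0.25 = 0.316/14233^0.25 = 0.02893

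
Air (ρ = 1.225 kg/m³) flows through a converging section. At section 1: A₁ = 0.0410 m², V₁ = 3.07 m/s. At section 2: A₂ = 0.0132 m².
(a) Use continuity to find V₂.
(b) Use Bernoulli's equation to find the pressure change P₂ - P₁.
(a) Continuity: A₁V₁=A₂V₂ -> V₂=A₁V₁/A₂=0.0410*3.07/0.0132=9.54 m/s
(b) Bernoulli: P₂-P₁=0.5*rho*(V₁^2-V₂^2)/1000=0.5*1.225*(3.07^2-9.54^2)/1000=-0.04997 kPa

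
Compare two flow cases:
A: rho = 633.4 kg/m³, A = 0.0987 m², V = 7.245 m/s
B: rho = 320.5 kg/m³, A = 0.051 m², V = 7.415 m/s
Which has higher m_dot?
m_dot(A) = 452.9 kg/s, m_dot(B) = 121.2 kg/s. Answer: A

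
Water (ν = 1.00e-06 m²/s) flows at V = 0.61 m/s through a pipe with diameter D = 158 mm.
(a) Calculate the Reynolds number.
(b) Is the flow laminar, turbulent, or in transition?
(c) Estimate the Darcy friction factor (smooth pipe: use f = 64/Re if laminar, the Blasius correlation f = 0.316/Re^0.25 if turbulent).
(a) Re = V·D/ν = 0.61·0.158/1.00e-06 = 96380
(b) Flow regime: turbulent (Re > 4000)
(c) Friction factor: f = 0.316/Re^0.25 = 0.316/96380^0.25 = 0.01793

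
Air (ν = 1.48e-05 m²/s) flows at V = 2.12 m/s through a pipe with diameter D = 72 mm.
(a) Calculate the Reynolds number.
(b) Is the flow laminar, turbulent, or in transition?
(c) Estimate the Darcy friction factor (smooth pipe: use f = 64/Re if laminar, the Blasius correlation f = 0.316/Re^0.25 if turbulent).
(a) Re = V·D/ν = 2.12·0.072/1.48e-05 = 10314
(b) Flow regime: turbulent (Re > 4000)
(c) Friction factor: f = 0.316/Re^0.25 = 0.316/10314^0.25 = 0.03136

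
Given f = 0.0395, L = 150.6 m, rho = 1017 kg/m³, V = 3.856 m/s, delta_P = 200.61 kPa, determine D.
Formula: \Delta P = f \frac{L}{D} \frac{\rho V^2}{2}
Substituting knowns: 200.61 = 0.0395·(150.6/D)·0.5·1017·3.856²/1000
Solving for D: D = 0.0395·150.6·0.5·1017·3.856²/(200.61·1000) = 0.2242 m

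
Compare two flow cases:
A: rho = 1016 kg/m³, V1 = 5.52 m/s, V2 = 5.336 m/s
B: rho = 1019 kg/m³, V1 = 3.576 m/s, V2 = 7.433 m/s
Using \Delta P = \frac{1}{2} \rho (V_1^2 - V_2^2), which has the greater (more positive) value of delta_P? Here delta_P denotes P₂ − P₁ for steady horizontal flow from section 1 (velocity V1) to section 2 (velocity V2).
delta_P(A) = 1.015 kPa, delta_P(B) = -21.63 kPa. Answer: A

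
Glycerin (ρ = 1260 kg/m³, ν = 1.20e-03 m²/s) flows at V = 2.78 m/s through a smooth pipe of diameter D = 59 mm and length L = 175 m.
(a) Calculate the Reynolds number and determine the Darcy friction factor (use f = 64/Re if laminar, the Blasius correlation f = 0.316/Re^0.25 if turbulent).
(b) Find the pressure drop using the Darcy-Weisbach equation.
(a) Re = V·D/ν = 2.78·0.059/1.20e-03 = 136.68 → laminar (Re < 2300); f = 64/Re = 64/136.68 = 0.46825
(b) Darcy-Weisbach: ΔP = f·(L/D)·½ρV²/1000 = 0.46825·(175/0.059)·½·1260·2.78²/1000 = 6762 kPa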